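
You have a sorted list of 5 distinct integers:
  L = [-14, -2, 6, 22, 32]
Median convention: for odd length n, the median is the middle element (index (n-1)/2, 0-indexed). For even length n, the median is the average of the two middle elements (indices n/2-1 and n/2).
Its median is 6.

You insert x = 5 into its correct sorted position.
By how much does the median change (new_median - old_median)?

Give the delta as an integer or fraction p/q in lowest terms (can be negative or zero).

Answer: -1/2

Derivation:
Old median = 6
After inserting x = 5: new sorted = [-14, -2, 5, 6, 22, 32]
New median = 11/2
Delta = 11/2 - 6 = -1/2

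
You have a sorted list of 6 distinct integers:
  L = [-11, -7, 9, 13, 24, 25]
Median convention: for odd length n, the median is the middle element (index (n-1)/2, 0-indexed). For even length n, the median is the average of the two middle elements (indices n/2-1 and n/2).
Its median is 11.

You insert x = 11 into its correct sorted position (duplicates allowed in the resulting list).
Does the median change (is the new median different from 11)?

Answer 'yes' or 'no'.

Old median = 11
Insert x = 11
New median = 11
Changed? no

Answer: no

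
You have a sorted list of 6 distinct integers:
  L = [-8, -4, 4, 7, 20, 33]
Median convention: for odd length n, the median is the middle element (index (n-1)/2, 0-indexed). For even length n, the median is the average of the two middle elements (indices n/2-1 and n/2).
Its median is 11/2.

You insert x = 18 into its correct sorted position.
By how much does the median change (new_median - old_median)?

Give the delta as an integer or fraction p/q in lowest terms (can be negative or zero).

Old median = 11/2
After inserting x = 18: new sorted = [-8, -4, 4, 7, 18, 20, 33]
New median = 7
Delta = 7 - 11/2 = 3/2

Answer: 3/2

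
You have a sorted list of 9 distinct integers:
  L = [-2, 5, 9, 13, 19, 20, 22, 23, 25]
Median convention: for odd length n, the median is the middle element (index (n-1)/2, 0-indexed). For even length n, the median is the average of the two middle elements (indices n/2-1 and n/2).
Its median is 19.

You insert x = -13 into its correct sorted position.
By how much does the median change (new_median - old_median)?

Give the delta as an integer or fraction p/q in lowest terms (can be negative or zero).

Old median = 19
After inserting x = -13: new sorted = [-13, -2, 5, 9, 13, 19, 20, 22, 23, 25]
New median = 16
Delta = 16 - 19 = -3

Answer: -3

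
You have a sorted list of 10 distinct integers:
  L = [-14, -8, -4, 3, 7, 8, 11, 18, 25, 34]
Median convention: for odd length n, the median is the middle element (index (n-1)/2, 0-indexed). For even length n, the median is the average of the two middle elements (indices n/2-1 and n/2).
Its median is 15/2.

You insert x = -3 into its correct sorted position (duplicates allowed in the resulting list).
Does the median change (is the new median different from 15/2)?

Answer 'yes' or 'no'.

Answer: yes

Derivation:
Old median = 15/2
Insert x = -3
New median = 7
Changed? yes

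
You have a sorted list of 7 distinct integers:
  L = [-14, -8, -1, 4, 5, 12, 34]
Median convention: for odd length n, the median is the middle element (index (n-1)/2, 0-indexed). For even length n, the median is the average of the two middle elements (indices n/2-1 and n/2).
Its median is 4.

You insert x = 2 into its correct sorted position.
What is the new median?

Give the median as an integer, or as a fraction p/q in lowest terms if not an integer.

Old list (sorted, length 7): [-14, -8, -1, 4, 5, 12, 34]
Old median = 4
Insert x = 2
Old length odd (7). Middle was index 3 = 4.
New length even (8). New median = avg of two middle elements.
x = 2: 3 elements are < x, 4 elements are > x.
New sorted list: [-14, -8, -1, 2, 4, 5, 12, 34]
New median = 3

Answer: 3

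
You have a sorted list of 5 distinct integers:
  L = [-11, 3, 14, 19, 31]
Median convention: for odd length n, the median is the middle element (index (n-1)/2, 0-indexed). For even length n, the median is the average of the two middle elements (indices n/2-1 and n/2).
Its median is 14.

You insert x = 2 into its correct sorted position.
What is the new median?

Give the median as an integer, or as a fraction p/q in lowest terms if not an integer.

Old list (sorted, length 5): [-11, 3, 14, 19, 31]
Old median = 14
Insert x = 2
Old length odd (5). Middle was index 2 = 14.
New length even (6). New median = avg of two middle elements.
x = 2: 1 elements are < x, 4 elements are > x.
New sorted list: [-11, 2, 3, 14, 19, 31]
New median = 17/2

Answer: 17/2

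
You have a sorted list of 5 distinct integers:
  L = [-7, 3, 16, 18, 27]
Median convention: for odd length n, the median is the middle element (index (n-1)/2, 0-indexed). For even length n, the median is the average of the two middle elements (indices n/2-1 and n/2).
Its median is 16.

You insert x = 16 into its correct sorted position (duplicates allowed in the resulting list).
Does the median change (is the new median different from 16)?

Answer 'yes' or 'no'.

Answer: no

Derivation:
Old median = 16
Insert x = 16
New median = 16
Changed? no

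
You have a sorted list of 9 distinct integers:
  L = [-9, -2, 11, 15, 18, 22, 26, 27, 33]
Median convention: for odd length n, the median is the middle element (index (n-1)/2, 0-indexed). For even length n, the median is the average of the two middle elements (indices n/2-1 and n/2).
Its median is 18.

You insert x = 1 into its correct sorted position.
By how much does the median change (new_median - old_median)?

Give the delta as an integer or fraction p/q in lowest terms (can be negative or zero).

Old median = 18
After inserting x = 1: new sorted = [-9, -2, 1, 11, 15, 18, 22, 26, 27, 33]
New median = 33/2
Delta = 33/2 - 18 = -3/2

Answer: -3/2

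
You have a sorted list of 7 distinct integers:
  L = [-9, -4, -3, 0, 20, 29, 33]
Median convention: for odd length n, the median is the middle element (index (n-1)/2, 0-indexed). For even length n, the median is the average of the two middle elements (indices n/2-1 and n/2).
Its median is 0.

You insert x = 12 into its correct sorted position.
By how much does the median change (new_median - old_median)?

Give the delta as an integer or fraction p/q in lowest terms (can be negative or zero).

Answer: 6

Derivation:
Old median = 0
After inserting x = 12: new sorted = [-9, -4, -3, 0, 12, 20, 29, 33]
New median = 6
Delta = 6 - 0 = 6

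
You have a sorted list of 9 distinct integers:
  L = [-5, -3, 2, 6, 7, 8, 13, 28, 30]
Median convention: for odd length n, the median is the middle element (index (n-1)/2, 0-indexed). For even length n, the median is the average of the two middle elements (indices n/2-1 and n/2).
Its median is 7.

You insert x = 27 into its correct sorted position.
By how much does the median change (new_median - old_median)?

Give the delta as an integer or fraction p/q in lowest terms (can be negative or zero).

Answer: 1/2

Derivation:
Old median = 7
After inserting x = 27: new sorted = [-5, -3, 2, 6, 7, 8, 13, 27, 28, 30]
New median = 15/2
Delta = 15/2 - 7 = 1/2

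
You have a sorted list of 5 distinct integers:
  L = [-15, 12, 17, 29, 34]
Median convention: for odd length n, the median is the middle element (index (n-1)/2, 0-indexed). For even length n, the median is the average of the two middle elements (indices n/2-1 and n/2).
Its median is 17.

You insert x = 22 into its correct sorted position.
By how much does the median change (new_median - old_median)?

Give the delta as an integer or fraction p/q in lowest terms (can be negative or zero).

Answer: 5/2

Derivation:
Old median = 17
After inserting x = 22: new sorted = [-15, 12, 17, 22, 29, 34]
New median = 39/2
Delta = 39/2 - 17 = 5/2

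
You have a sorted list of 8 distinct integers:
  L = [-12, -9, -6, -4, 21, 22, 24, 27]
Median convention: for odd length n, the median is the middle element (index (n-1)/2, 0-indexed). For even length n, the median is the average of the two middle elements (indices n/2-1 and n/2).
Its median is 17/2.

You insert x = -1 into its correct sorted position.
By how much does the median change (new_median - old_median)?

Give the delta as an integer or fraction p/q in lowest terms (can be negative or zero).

Old median = 17/2
After inserting x = -1: new sorted = [-12, -9, -6, -4, -1, 21, 22, 24, 27]
New median = -1
Delta = -1 - 17/2 = -19/2

Answer: -19/2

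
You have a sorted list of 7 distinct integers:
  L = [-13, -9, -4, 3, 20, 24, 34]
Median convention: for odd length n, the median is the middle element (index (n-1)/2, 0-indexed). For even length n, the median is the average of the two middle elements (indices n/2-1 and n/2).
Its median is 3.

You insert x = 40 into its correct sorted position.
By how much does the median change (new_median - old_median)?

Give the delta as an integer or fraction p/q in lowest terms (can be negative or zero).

Answer: 17/2

Derivation:
Old median = 3
After inserting x = 40: new sorted = [-13, -9, -4, 3, 20, 24, 34, 40]
New median = 23/2
Delta = 23/2 - 3 = 17/2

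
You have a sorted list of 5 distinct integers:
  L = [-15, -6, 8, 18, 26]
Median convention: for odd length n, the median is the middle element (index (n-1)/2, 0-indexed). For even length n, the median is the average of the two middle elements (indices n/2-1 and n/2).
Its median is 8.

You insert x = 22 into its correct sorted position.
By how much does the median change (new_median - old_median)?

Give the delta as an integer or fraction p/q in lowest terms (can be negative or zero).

Answer: 5

Derivation:
Old median = 8
After inserting x = 22: new sorted = [-15, -6, 8, 18, 22, 26]
New median = 13
Delta = 13 - 8 = 5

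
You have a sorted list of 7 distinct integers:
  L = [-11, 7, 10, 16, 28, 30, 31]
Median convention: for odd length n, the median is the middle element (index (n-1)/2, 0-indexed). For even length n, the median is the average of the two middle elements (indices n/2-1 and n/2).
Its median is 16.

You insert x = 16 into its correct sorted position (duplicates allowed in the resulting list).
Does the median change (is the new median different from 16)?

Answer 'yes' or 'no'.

Answer: no

Derivation:
Old median = 16
Insert x = 16
New median = 16
Changed? no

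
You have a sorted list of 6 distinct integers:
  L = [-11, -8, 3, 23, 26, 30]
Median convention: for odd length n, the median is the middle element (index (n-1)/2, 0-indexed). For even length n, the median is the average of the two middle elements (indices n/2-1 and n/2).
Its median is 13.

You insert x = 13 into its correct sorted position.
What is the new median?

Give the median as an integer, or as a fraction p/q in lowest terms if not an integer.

Answer: 13

Derivation:
Old list (sorted, length 6): [-11, -8, 3, 23, 26, 30]
Old median = 13
Insert x = 13
Old length even (6). Middle pair: indices 2,3 = 3,23.
New length odd (7). New median = single middle element.
x = 13: 3 elements are < x, 3 elements are > x.
New sorted list: [-11, -8, 3, 13, 23, 26, 30]
New median = 13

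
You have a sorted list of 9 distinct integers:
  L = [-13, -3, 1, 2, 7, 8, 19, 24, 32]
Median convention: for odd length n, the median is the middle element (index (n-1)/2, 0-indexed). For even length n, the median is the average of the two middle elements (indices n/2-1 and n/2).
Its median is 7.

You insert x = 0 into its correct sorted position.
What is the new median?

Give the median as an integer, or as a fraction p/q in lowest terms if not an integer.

Answer: 9/2

Derivation:
Old list (sorted, length 9): [-13, -3, 1, 2, 7, 8, 19, 24, 32]
Old median = 7
Insert x = 0
Old length odd (9). Middle was index 4 = 7.
New length even (10). New median = avg of two middle elements.
x = 0: 2 elements are < x, 7 elements are > x.
New sorted list: [-13, -3, 0, 1, 2, 7, 8, 19, 24, 32]
New median = 9/2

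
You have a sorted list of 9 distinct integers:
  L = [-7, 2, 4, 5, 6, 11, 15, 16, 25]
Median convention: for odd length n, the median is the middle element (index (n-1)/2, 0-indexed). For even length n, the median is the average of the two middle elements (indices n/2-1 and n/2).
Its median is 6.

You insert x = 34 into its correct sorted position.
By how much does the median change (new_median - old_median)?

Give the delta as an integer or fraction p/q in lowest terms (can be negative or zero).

Old median = 6
After inserting x = 34: new sorted = [-7, 2, 4, 5, 6, 11, 15, 16, 25, 34]
New median = 17/2
Delta = 17/2 - 6 = 5/2

Answer: 5/2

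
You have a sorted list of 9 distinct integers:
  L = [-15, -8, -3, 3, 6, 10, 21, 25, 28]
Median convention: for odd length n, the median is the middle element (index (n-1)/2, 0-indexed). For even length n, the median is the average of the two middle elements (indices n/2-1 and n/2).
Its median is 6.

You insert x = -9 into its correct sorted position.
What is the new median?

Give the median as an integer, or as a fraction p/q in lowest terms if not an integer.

Answer: 9/2

Derivation:
Old list (sorted, length 9): [-15, -8, -3, 3, 6, 10, 21, 25, 28]
Old median = 6
Insert x = -9
Old length odd (9). Middle was index 4 = 6.
New length even (10). New median = avg of two middle elements.
x = -9: 1 elements are < x, 8 elements are > x.
New sorted list: [-15, -9, -8, -3, 3, 6, 10, 21, 25, 28]
New median = 9/2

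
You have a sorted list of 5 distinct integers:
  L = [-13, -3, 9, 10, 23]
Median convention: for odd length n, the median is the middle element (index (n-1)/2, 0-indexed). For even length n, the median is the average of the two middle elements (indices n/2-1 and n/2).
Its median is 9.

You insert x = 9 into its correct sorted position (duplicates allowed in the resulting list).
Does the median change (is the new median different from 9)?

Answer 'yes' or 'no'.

Answer: no

Derivation:
Old median = 9
Insert x = 9
New median = 9
Changed? no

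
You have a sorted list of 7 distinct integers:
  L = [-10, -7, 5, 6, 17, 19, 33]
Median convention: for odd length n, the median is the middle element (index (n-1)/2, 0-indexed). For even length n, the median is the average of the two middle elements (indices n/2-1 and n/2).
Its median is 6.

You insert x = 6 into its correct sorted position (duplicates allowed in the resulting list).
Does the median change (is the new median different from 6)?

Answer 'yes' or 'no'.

Answer: no

Derivation:
Old median = 6
Insert x = 6
New median = 6
Changed? no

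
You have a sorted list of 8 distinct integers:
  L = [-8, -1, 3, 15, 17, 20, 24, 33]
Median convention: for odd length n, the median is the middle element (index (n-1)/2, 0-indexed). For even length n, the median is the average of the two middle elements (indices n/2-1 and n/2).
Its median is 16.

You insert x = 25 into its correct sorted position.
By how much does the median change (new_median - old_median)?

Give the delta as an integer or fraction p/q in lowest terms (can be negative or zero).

Answer: 1

Derivation:
Old median = 16
After inserting x = 25: new sorted = [-8, -1, 3, 15, 17, 20, 24, 25, 33]
New median = 17
Delta = 17 - 16 = 1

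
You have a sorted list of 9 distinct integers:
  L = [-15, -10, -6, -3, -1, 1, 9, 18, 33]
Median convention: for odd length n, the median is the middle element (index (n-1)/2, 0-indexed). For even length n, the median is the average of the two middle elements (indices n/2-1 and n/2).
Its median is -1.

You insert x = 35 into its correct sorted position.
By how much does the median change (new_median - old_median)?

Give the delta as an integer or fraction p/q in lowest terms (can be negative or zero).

Old median = -1
After inserting x = 35: new sorted = [-15, -10, -6, -3, -1, 1, 9, 18, 33, 35]
New median = 0
Delta = 0 - -1 = 1

Answer: 1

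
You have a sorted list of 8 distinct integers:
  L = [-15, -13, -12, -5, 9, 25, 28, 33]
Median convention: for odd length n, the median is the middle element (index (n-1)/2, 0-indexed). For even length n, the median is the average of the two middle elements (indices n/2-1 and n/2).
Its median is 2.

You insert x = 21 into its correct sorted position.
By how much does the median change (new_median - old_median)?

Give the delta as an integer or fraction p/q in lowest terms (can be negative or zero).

Old median = 2
After inserting x = 21: new sorted = [-15, -13, -12, -5, 9, 21, 25, 28, 33]
New median = 9
Delta = 9 - 2 = 7

Answer: 7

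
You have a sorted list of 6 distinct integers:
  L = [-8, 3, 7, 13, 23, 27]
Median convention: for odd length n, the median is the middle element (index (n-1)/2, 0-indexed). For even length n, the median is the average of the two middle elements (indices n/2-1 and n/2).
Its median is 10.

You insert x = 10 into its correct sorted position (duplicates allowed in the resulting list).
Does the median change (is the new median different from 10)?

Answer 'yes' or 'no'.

Old median = 10
Insert x = 10
New median = 10
Changed? no

Answer: no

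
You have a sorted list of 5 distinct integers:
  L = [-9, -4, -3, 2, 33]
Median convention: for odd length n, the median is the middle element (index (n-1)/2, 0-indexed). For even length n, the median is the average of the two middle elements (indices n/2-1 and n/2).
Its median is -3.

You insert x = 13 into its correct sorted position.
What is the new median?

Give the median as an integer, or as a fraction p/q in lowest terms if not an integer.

Old list (sorted, length 5): [-9, -4, -3, 2, 33]
Old median = -3
Insert x = 13
Old length odd (5). Middle was index 2 = -3.
New length even (6). New median = avg of two middle elements.
x = 13: 4 elements are < x, 1 elements are > x.
New sorted list: [-9, -4, -3, 2, 13, 33]
New median = -1/2

Answer: -1/2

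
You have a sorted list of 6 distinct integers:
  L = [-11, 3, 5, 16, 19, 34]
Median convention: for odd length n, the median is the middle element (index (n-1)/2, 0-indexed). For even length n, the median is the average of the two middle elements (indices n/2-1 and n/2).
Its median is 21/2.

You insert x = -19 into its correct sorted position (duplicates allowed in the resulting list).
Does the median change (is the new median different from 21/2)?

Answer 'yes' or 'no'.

Answer: yes

Derivation:
Old median = 21/2
Insert x = -19
New median = 5
Changed? yes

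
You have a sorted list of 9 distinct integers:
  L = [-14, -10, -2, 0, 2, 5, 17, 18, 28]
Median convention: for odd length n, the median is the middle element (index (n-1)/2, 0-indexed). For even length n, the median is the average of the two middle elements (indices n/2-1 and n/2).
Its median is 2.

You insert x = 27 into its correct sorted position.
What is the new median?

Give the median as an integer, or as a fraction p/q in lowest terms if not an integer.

Old list (sorted, length 9): [-14, -10, -2, 0, 2, 5, 17, 18, 28]
Old median = 2
Insert x = 27
Old length odd (9). Middle was index 4 = 2.
New length even (10). New median = avg of two middle elements.
x = 27: 8 elements are < x, 1 elements are > x.
New sorted list: [-14, -10, -2, 0, 2, 5, 17, 18, 27, 28]
New median = 7/2

Answer: 7/2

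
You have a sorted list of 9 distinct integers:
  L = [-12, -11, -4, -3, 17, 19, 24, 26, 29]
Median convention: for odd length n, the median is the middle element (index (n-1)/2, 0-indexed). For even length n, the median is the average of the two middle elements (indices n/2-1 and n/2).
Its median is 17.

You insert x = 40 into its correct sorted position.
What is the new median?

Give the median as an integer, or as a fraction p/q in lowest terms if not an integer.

Answer: 18

Derivation:
Old list (sorted, length 9): [-12, -11, -4, -3, 17, 19, 24, 26, 29]
Old median = 17
Insert x = 40
Old length odd (9). Middle was index 4 = 17.
New length even (10). New median = avg of two middle elements.
x = 40: 9 elements are < x, 0 elements are > x.
New sorted list: [-12, -11, -4, -3, 17, 19, 24, 26, 29, 40]
New median = 18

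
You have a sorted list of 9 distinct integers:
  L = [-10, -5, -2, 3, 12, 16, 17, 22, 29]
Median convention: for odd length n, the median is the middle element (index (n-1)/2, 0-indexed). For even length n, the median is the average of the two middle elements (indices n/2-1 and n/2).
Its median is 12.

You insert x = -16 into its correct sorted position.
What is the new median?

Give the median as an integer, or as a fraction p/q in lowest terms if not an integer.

Old list (sorted, length 9): [-10, -5, -2, 3, 12, 16, 17, 22, 29]
Old median = 12
Insert x = -16
Old length odd (9). Middle was index 4 = 12.
New length even (10). New median = avg of two middle elements.
x = -16: 0 elements are < x, 9 elements are > x.
New sorted list: [-16, -10, -5, -2, 3, 12, 16, 17, 22, 29]
New median = 15/2

Answer: 15/2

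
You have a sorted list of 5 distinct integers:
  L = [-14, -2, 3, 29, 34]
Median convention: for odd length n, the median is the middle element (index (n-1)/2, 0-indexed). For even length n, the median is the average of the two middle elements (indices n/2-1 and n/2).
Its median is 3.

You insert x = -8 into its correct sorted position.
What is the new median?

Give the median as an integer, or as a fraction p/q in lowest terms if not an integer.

Old list (sorted, length 5): [-14, -2, 3, 29, 34]
Old median = 3
Insert x = -8
Old length odd (5). Middle was index 2 = 3.
New length even (6). New median = avg of two middle elements.
x = -8: 1 elements are < x, 4 elements are > x.
New sorted list: [-14, -8, -2, 3, 29, 34]
New median = 1/2

Answer: 1/2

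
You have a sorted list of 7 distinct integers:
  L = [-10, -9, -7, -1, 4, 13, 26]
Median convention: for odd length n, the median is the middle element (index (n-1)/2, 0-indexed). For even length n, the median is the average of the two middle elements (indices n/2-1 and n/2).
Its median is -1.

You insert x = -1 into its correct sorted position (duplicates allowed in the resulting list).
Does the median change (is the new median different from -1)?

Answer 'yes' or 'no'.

Old median = -1
Insert x = -1
New median = -1
Changed? no

Answer: no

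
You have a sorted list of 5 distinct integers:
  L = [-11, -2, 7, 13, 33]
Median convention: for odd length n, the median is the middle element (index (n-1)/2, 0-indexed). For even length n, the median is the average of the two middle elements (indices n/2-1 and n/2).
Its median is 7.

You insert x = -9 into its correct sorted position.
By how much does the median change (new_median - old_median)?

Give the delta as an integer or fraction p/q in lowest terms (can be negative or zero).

Answer: -9/2

Derivation:
Old median = 7
After inserting x = -9: new sorted = [-11, -9, -2, 7, 13, 33]
New median = 5/2
Delta = 5/2 - 7 = -9/2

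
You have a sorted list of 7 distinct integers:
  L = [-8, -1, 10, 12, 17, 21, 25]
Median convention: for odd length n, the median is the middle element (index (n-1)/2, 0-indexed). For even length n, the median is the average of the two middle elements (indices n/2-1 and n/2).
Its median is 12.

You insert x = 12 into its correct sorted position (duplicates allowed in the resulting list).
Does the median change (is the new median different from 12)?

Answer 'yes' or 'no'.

Old median = 12
Insert x = 12
New median = 12
Changed? no

Answer: no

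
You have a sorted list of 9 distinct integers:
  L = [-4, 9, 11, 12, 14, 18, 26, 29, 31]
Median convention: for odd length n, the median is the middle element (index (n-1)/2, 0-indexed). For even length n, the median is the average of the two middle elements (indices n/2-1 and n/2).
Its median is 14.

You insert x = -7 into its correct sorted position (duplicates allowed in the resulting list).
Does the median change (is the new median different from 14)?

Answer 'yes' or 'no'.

Answer: yes

Derivation:
Old median = 14
Insert x = -7
New median = 13
Changed? yes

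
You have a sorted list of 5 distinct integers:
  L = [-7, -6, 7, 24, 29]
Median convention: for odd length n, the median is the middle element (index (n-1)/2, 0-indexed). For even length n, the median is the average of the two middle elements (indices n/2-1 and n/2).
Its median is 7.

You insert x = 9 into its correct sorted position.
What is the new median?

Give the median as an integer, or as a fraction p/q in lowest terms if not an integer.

Old list (sorted, length 5): [-7, -6, 7, 24, 29]
Old median = 7
Insert x = 9
Old length odd (5). Middle was index 2 = 7.
New length even (6). New median = avg of two middle elements.
x = 9: 3 elements are < x, 2 elements are > x.
New sorted list: [-7, -6, 7, 9, 24, 29]
New median = 8

Answer: 8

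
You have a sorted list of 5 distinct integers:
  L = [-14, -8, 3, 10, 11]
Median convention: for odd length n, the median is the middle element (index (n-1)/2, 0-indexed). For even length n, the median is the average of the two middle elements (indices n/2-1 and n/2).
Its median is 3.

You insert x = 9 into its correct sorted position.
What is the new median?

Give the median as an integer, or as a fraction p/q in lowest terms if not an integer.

Answer: 6

Derivation:
Old list (sorted, length 5): [-14, -8, 3, 10, 11]
Old median = 3
Insert x = 9
Old length odd (5). Middle was index 2 = 3.
New length even (6). New median = avg of two middle elements.
x = 9: 3 elements are < x, 2 elements are > x.
New sorted list: [-14, -8, 3, 9, 10, 11]
New median = 6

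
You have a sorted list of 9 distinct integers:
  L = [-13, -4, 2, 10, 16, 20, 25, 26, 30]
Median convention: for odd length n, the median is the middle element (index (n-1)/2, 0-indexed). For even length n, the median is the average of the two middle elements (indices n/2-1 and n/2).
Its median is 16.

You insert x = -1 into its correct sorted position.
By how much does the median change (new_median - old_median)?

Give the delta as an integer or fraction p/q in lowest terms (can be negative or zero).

Old median = 16
After inserting x = -1: new sorted = [-13, -4, -1, 2, 10, 16, 20, 25, 26, 30]
New median = 13
Delta = 13 - 16 = -3

Answer: -3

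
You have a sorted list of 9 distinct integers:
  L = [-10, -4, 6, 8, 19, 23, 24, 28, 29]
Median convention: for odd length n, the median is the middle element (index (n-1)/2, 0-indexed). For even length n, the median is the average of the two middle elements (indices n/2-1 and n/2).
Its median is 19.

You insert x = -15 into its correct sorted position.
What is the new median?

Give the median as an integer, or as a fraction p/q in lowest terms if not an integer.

Answer: 27/2

Derivation:
Old list (sorted, length 9): [-10, -4, 6, 8, 19, 23, 24, 28, 29]
Old median = 19
Insert x = -15
Old length odd (9). Middle was index 4 = 19.
New length even (10). New median = avg of two middle elements.
x = -15: 0 elements are < x, 9 elements are > x.
New sorted list: [-15, -10, -4, 6, 8, 19, 23, 24, 28, 29]
New median = 27/2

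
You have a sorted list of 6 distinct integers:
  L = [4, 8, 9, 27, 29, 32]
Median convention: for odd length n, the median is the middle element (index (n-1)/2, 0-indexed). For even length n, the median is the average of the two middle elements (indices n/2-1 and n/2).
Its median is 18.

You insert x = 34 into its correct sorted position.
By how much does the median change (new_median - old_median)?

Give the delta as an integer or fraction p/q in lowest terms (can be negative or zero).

Answer: 9

Derivation:
Old median = 18
After inserting x = 34: new sorted = [4, 8, 9, 27, 29, 32, 34]
New median = 27
Delta = 27 - 18 = 9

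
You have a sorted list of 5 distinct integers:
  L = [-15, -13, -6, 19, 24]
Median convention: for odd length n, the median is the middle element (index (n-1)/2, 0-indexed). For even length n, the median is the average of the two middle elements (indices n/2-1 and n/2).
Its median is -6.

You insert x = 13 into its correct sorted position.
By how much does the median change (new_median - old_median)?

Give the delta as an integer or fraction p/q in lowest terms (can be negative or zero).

Answer: 19/2

Derivation:
Old median = -6
After inserting x = 13: new sorted = [-15, -13, -6, 13, 19, 24]
New median = 7/2
Delta = 7/2 - -6 = 19/2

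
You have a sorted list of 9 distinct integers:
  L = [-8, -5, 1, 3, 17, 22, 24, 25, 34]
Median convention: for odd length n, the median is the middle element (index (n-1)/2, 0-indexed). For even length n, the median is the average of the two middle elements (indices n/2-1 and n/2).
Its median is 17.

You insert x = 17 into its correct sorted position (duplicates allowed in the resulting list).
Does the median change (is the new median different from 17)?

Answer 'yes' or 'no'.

Old median = 17
Insert x = 17
New median = 17
Changed? no

Answer: no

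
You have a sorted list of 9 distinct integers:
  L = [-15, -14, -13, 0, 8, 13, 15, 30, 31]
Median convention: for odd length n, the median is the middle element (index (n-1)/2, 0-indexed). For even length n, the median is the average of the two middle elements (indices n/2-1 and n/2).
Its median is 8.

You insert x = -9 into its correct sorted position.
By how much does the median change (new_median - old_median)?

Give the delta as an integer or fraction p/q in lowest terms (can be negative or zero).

Answer: -4

Derivation:
Old median = 8
After inserting x = -9: new sorted = [-15, -14, -13, -9, 0, 8, 13, 15, 30, 31]
New median = 4
Delta = 4 - 8 = -4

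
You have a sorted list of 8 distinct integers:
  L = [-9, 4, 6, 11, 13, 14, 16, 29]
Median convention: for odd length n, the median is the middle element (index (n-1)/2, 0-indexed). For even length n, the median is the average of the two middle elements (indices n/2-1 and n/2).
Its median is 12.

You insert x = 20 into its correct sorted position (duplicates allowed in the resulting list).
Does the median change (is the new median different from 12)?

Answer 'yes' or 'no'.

Answer: yes

Derivation:
Old median = 12
Insert x = 20
New median = 13
Changed? yes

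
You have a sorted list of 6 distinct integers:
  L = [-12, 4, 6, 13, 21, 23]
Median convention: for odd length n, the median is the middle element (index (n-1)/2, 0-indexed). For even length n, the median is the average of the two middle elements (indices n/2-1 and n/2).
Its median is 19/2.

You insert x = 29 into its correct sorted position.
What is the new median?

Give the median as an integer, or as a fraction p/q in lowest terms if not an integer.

Old list (sorted, length 6): [-12, 4, 6, 13, 21, 23]
Old median = 19/2
Insert x = 29
Old length even (6). Middle pair: indices 2,3 = 6,13.
New length odd (7). New median = single middle element.
x = 29: 6 elements are < x, 0 elements are > x.
New sorted list: [-12, 4, 6, 13, 21, 23, 29]
New median = 13

Answer: 13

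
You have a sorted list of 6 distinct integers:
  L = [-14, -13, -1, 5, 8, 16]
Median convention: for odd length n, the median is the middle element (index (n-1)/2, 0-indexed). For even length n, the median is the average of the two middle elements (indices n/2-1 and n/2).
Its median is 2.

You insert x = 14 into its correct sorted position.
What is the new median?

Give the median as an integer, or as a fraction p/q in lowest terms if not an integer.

Answer: 5

Derivation:
Old list (sorted, length 6): [-14, -13, -1, 5, 8, 16]
Old median = 2
Insert x = 14
Old length even (6). Middle pair: indices 2,3 = -1,5.
New length odd (7). New median = single middle element.
x = 14: 5 elements are < x, 1 elements are > x.
New sorted list: [-14, -13, -1, 5, 8, 14, 16]
New median = 5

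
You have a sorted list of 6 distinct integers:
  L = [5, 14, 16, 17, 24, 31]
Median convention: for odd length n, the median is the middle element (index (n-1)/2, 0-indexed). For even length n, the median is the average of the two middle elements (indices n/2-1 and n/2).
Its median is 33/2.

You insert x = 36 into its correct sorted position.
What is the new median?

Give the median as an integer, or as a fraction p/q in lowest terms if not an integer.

Old list (sorted, length 6): [5, 14, 16, 17, 24, 31]
Old median = 33/2
Insert x = 36
Old length even (6). Middle pair: indices 2,3 = 16,17.
New length odd (7). New median = single middle element.
x = 36: 6 elements are < x, 0 elements are > x.
New sorted list: [5, 14, 16, 17, 24, 31, 36]
New median = 17

Answer: 17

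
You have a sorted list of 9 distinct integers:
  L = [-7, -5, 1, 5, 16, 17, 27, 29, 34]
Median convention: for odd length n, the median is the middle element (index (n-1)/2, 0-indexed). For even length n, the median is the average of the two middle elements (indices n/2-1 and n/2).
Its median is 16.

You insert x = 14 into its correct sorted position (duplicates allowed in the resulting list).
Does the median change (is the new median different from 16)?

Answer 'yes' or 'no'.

Answer: yes

Derivation:
Old median = 16
Insert x = 14
New median = 15
Changed? yes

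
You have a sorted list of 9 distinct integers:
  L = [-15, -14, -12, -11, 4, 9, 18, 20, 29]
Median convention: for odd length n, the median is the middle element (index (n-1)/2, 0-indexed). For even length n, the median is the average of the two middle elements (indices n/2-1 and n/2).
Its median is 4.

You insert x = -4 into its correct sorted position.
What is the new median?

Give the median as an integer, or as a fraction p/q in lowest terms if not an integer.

Answer: 0

Derivation:
Old list (sorted, length 9): [-15, -14, -12, -11, 4, 9, 18, 20, 29]
Old median = 4
Insert x = -4
Old length odd (9). Middle was index 4 = 4.
New length even (10). New median = avg of two middle elements.
x = -4: 4 elements are < x, 5 elements are > x.
New sorted list: [-15, -14, -12, -11, -4, 4, 9, 18, 20, 29]
New median = 0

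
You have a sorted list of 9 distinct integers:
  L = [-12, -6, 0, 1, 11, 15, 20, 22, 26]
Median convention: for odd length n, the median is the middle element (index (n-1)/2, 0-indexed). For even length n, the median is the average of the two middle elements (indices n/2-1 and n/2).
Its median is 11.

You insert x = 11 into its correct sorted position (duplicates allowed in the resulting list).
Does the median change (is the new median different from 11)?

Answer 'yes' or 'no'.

Old median = 11
Insert x = 11
New median = 11
Changed? no

Answer: no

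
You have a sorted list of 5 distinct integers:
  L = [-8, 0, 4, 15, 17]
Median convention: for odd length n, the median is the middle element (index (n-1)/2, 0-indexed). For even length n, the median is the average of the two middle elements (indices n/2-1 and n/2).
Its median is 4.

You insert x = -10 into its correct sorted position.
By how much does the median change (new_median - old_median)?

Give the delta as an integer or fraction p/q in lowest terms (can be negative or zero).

Old median = 4
After inserting x = -10: new sorted = [-10, -8, 0, 4, 15, 17]
New median = 2
Delta = 2 - 4 = -2

Answer: -2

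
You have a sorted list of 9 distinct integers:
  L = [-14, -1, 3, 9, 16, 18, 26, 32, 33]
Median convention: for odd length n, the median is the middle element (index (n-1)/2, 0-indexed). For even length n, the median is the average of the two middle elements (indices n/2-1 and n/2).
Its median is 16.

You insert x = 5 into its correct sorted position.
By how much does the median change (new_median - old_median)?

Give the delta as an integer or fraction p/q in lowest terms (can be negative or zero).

Answer: -7/2

Derivation:
Old median = 16
After inserting x = 5: new sorted = [-14, -1, 3, 5, 9, 16, 18, 26, 32, 33]
New median = 25/2
Delta = 25/2 - 16 = -7/2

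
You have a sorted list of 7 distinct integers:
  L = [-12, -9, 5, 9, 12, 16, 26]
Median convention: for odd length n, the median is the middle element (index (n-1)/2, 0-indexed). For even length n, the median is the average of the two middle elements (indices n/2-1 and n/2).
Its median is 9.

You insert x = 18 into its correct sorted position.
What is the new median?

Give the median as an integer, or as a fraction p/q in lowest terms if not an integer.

Answer: 21/2

Derivation:
Old list (sorted, length 7): [-12, -9, 5, 9, 12, 16, 26]
Old median = 9
Insert x = 18
Old length odd (7). Middle was index 3 = 9.
New length even (8). New median = avg of two middle elements.
x = 18: 6 elements are < x, 1 elements are > x.
New sorted list: [-12, -9, 5, 9, 12, 16, 18, 26]
New median = 21/2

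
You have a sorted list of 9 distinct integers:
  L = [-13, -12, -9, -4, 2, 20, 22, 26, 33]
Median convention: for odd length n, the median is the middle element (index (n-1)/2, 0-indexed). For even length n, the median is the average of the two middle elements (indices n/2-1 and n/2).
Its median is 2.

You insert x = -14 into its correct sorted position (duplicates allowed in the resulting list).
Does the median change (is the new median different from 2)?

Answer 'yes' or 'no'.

Answer: yes

Derivation:
Old median = 2
Insert x = -14
New median = -1
Changed? yes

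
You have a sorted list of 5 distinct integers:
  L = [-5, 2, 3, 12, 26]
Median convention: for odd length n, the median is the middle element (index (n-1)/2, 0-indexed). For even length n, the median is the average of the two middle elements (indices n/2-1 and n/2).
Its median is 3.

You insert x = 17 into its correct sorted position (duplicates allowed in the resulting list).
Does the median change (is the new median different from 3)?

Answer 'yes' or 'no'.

Old median = 3
Insert x = 17
New median = 15/2
Changed? yes

Answer: yes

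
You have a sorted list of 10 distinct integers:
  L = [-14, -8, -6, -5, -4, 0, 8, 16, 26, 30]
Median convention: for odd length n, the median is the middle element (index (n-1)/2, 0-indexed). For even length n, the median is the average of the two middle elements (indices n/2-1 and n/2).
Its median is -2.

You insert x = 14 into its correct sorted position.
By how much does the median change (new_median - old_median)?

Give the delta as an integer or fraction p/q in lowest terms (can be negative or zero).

Answer: 2

Derivation:
Old median = -2
After inserting x = 14: new sorted = [-14, -8, -6, -5, -4, 0, 8, 14, 16, 26, 30]
New median = 0
Delta = 0 - -2 = 2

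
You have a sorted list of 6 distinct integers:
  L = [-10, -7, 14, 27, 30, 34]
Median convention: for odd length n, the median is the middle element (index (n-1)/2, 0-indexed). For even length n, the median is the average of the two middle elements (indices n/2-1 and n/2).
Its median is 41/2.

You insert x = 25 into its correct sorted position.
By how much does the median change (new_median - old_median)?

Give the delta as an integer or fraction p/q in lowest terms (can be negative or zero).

Old median = 41/2
After inserting x = 25: new sorted = [-10, -7, 14, 25, 27, 30, 34]
New median = 25
Delta = 25 - 41/2 = 9/2

Answer: 9/2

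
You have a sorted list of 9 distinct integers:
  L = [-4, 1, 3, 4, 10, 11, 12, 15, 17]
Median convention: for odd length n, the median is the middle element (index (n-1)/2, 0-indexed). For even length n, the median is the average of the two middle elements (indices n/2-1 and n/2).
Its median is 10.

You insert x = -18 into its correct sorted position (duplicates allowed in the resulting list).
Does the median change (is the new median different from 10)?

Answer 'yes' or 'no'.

Answer: yes

Derivation:
Old median = 10
Insert x = -18
New median = 7
Changed? yes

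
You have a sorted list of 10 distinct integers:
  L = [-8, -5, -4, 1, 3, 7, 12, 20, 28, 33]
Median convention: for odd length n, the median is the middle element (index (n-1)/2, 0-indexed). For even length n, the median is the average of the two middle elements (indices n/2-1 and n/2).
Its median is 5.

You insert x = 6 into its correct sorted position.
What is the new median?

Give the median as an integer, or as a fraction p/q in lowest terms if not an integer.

Old list (sorted, length 10): [-8, -5, -4, 1, 3, 7, 12, 20, 28, 33]
Old median = 5
Insert x = 6
Old length even (10). Middle pair: indices 4,5 = 3,7.
New length odd (11). New median = single middle element.
x = 6: 5 elements are < x, 5 elements are > x.
New sorted list: [-8, -5, -4, 1, 3, 6, 7, 12, 20, 28, 33]
New median = 6

Answer: 6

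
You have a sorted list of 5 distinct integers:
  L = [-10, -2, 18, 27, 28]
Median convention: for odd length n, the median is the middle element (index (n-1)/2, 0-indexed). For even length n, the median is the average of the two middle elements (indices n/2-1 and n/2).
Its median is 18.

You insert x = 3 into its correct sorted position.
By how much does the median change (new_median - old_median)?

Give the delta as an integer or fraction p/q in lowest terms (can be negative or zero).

Answer: -15/2

Derivation:
Old median = 18
After inserting x = 3: new sorted = [-10, -2, 3, 18, 27, 28]
New median = 21/2
Delta = 21/2 - 18 = -15/2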